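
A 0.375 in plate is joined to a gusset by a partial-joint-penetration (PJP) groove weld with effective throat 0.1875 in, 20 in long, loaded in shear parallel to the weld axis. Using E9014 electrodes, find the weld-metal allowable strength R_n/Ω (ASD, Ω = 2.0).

E90XX → F_EXX = 90 ksi.
Effective throat (given) t_e = 0.1875 in.
A_we = 0.1875 × 20 = 3.75 in².
F_nw = 0.6 F_EXX = 54 ksi.
R_n/Ω = (54 × 3.75) / 2.0 = 101.2 kip.

R_n/Ω ≈ 101 kip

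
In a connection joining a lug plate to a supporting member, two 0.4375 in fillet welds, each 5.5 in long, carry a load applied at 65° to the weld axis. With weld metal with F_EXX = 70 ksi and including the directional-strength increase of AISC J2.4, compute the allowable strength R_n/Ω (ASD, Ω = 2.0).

R_n/Ω ≈ 102 kips

t_e = 0.707 × 0.4375 = 0.3093 in; A_we = 0.3093 × 11 = 3.402 in².
Directional factor: 1.0 + 0.5 sin^1.5(65°) = 1.431.
F_nw = 0.6 × 70 × 1.431 = 60.12 ksi.
R_n/Ω = (60.12 × 3.402) / 2.0 = 102.3 kips.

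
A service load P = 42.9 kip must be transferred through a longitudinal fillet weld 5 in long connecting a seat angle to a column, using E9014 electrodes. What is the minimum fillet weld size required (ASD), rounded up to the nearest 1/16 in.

w = 1/2 in

E90XX → F_EXX = 90 ksi.
Total weld length L = 5 in.
Required throat t_e = P × Ω / (0.6 F_EXX × L) = 42.9 × 2.0 / (0.6 × 90 × 5) = 0.3178 in.
Required leg w = t_e / 0.707 = 0.4495 in → use 1/2 in.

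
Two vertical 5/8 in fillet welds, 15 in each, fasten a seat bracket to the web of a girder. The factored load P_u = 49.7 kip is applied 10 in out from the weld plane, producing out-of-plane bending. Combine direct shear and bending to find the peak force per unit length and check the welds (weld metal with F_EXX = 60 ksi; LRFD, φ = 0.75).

f_max ≈ 6.83 kip/in; adequate

L_w = 2 × 15 = 30 in; section modulus (unit throat) S = 2 × L²/6 = 75 in².
Direct shear f_v = P/L_w = 49.7/30 = 1.657 kip/in.
Moment M = P × e = 49.7 × 10 = 497 kip·in; bending f_b = M/S = 6.627 kip/in.
f_max = √(f_v² + f_b²) = √(1.657² + 6.627²) = 6.831 kip/in.
φr_n = 0.75 × 0.6 × 60 × (0.707 × 0.625) = 11.93 kip/in → adequate.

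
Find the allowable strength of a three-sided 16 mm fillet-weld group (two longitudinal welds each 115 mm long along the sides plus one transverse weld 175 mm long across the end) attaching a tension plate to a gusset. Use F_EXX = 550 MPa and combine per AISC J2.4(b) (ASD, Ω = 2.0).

t_e = 0.707 × 16 = 11.31 mm.
R_nwl = 0.6 × 550 × 11.31 × 230 × 10⁻³ = 858.6 kN (longitudinal, 2 welds).
R_nwt = 0.6 × 550 × 11.31 × 175 × 10⁻³ = 653.3 kN (transverse, base value).
(i) R_nwl + R_nwt = 1512 kN; (ii) 0.85 R_nwl + 1.5 R_nwt = 1710 kN.
R_n = max = 1710 kN [governs: (ii)]; R_n/Ω = 854.8 kN.

R_n/Ω ≈ 855 kN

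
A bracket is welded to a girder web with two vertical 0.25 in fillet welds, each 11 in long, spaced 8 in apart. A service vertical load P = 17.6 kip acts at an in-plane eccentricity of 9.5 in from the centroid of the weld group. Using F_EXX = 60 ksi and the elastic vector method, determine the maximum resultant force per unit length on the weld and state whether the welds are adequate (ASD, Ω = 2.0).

f_max ≈ 2.54 kip/in; adequate

Total weld length L_w = 22 in. Treat welds as unit-width lines.
Polar moment about centroid: J = 2[d³/12 + d(b/2)²] = 2[11³/12 + 11×4²] = 573.8 in³.
Direct shear f_v = P/L_w = 17.6 / 22 = 0.8 kip/in (vertical).
Torsion M = P·e = 17.6 × 9.5 = 167.2 kip·in.
Critical point at (x, y) = (4, 5.5) from centroid. f_tx = M·y/J = 1.603 kip/in; f_ty = M·x/J = 1.165 kip/in.
Resultant f_max = √[f_tx² + (f_v + f_ty)²] = √[1.603² + (0.8 + 1.165)²] = 2.536 kip/in.
Capacity per unit length: r_n/Ω = (1/2.0) × 0.6 × 60 × (0.707 × 0.25) = 3.181 kip/in.
2.536 ≤ 3.181 → adequate.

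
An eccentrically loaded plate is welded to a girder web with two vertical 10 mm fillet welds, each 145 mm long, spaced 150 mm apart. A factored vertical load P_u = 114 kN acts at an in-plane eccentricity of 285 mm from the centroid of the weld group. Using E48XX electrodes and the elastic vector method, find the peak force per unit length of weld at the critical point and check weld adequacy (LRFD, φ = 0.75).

f_max ≈ 1890 N/mm; NOT adequate

E48XX → F_EXX = 480 MPa.
Total weld length L_w = 290 mm. Treat welds as unit-width lines.
Polar moment about centroid: J = 2[d³/12 + d(b/2)²] = 2[145³/12 + 145×75²] = 2139000 mm³.
Direct shear f_v = P/L_w = 114×10³ / 290 = 393.1 N/mm (vertical).
Torsion M = P·e = 114×10³ × 285 = 32490000 N·mm.
Critical point at (x, y) = (75, 72.5) from centroid. f_tx = M·y/J = 1101 N/mm; f_ty = M·x/J = 1139 N/mm.
Resultant f_max = √[f_tx² + (f_v + f_ty)²] = √[1101² + (393.1 + 1139)²] = 1887 N/mm.
Capacity per unit length: φr_n = 0.75 × 0.6 × 480 × (0.707 × 10) = 1527 N/mm.
1887 > 1527 → NOT adequate.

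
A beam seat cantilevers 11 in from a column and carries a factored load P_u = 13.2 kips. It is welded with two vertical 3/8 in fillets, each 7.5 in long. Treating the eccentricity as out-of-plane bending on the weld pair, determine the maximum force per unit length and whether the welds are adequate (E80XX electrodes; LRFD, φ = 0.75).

f_max ≈ 7.79 kip/in; adequate

E80XX → F_EXX = 80 ksi.
L_w = 2 × 7.5 = 15 in; section modulus (unit throat) S = 2 × L²/6 = 18.75 in².
Direct shear f_v = P/L_w = 13.2/15 = 0.88 kip/in.
Moment M = P × e = 13.2 × 11 = 145.2 kip·in; bending f_b = M/S = 7.744 kip/in.
f_max = √(f_v² + f_b²) = √(0.88² + 7.744²) = 7.794 kip/in.
φr_n = 0.75 × 0.6 × 80 × (0.707 × 0.375) = 9.544 kip/in → adequate.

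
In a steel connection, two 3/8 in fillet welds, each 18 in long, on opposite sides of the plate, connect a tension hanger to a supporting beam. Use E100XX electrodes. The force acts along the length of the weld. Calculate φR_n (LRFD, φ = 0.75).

φR_n ≈ 430 kips

E100XX → F_EXX = 100 ksi.
Effective throat t_e = 0.707 × 0.375 = 0.2651 in.
Total length L = 36 in; A_we = 0.2651 × 36 = 9.544 in².
F_nw = 0.6 F_EXX = 0.6 × 100 = 60 ksi.
φR_n = 0.75 × 60 × 9.544 = 429.5 kips.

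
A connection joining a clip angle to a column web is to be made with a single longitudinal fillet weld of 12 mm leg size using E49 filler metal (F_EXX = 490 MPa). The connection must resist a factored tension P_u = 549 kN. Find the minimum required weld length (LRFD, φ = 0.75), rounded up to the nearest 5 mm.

Throat t_e = 0.707 × 12 = 8.484 mm.
φr_n = 0.75 × 0.6 × 490 × 8.484 × 10⁻³ = 1.871 kN/mm.
L_req = P_u / φr_n = 549 / 1.871 = 293.5 mm total.
Round up → use L = 295 mm.

L = 295 mm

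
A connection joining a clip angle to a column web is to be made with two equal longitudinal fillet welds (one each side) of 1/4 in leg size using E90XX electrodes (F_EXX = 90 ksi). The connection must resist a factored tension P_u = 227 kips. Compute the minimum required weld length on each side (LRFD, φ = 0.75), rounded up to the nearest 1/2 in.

L = 16 in on each side

Throat t_e = 0.707 × 0.25 = 0.1767 in.
φr_n = 0.75 × 0.6 × 90 × 0.1767 = 7.158 kips/in.
L_req = P_u / φr_n = 227 / 7.158 = 31.71 in total.
Per side: 31.71 / 2 = 15.86 in.
Round up → use L = 16 in on each side.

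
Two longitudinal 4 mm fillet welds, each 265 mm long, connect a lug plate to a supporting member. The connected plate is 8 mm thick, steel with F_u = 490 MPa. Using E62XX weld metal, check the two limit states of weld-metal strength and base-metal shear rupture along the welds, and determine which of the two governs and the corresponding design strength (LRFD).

E62XX → F_EXX = 620 MPa.
t_e = 0.707 × 4 = 2.828 mm; L = 530 mm.
Weld metal: φR_n = 0.75 × 0.6 × 620 × 2.828 × 530 × 10⁻³ = 418.2 kN.
Base metal (shear rupture): φR_n = 0.75 × 0.6 × 490 × 8 × 530 × 10⁻³ = 934.9 kN.
Governing: weld metal.

φR_n ≈ 418 kN (weld metal governs)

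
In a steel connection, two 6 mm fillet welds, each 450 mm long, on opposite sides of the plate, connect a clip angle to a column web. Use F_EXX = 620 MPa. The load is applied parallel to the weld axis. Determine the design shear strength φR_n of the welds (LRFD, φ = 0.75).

Effective throat t_e = 0.707 × 6 = 4.242 mm.
Total length L = 900 mm; A_we = 4.242 × 900 = 3818 mm².
F_nw = 0.6 F_EXX = 0.6 × 620 = 372 MPa.
φR_n = 0.75 × 372 × 3818 × 10⁻³ = 1065 kN.

φR_n ≈ 1070 kN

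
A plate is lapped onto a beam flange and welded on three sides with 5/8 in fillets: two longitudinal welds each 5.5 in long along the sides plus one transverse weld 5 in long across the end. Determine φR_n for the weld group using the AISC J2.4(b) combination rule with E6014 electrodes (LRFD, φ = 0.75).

E60XX → F_EXX = 60 ksi.
t_e = 0.707 × 0.625 = 0.4419 in.
R_nwl = 0.6 × 60 × 0.4419 × 11 = 175 kip (longitudinal, 2 welds).
R_nwt = 0.6 × 60 × 0.4419 × 5 = 79.54 kip (transverse, base value).
(i) R_nwl + R_nwt = 254.5 kip; (ii) 0.85 R_nwl + 1.5 R_nwt = 268 kip.
R_n = max = 268 kip [governs: (ii)]; φR_n = 201 kip.

φR_n ≈ 201 kip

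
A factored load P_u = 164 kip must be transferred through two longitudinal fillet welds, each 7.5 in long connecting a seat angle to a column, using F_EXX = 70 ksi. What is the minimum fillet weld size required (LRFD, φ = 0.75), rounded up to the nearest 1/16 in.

Total weld length L = 15 in.
Required throat t_e = P_u / (φ × 0.6 F_EXX × L) = 164 / (0.75 × 0.6 × 70 × 15) = 0.3471 in.
Required leg w = t_e / 0.707 = 0.4909 in → use 1/2 in.

w = 1/2 in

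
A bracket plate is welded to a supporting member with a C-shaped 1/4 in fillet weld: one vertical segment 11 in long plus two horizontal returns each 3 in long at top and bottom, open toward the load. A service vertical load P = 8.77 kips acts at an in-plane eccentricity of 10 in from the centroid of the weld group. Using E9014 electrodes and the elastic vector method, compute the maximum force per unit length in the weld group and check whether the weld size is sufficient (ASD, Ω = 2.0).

E90XX → F_EXX = 90 ksi.
Total weld length L_w = 17 in. Treat welds as unit-width lines.
Centroid: x̄ = 2×3×1.5 / 17 = 0.5294 in from the vertical weld.
Polar moment about centroid: J = I_x + I_y = [11³/12 + 2×3×5.5²] + [11×0.5294² + 2(3³/12 + 3×0.9706²)] = 305.7 in³.
Direct shear f_v = P/L_w = 8.77 / 17 = 0.5159 kip/in (vertical).
Torsion M = P·e = 8.77 × 10 = 87.7 kip·in.
Critical point at (x, y) = (2.471, 5.5) from centroid. f_tx = M·y/J = 1.578 kip/in; f_ty = M·x/J = 0.7089 kip/in.
Resultant f_max = √[f_tx² + (f_v + f_ty)²] = √[1.578² + (0.5159 + 0.7089)²] = 1.998 kip/in.
Capacity per unit length: r_n/Ω = (1/2.0) × 0.6 × 90 × (0.707 × 0.25) = 4.772 kip/in.
1.998 ≤ 4.772 → adequate.

f_max ≈ 2 kip/in; adequate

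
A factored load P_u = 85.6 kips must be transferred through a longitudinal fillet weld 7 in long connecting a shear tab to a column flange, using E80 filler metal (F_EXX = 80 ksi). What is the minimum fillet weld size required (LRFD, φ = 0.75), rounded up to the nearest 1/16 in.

w = 1/2 in

Total weld length L = 7 in.
Required throat t_e = P_u / (φ × 0.6 F_EXX × L) = 85.6 / (0.75 × 0.6 × 80 × 7) = 0.3397 in.
Required leg w = t_e / 0.707 = 0.4805 in → use 1/2 in.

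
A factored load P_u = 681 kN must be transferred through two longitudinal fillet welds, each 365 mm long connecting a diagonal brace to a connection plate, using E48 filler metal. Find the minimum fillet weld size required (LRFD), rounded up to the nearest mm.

w = 7 mm

E48XX → F_EXX = 480 MPa.
Total weld length L = 730 mm.
Required throat t_e = P_u / (φ × 0.6 F_EXX × L) = 681 / (0.75 × 0.6 × 480 × 730 × 10⁻³) = 4.319 mm.
Required leg w = t_e / 0.707 = 6.109 mm → use 7 mm.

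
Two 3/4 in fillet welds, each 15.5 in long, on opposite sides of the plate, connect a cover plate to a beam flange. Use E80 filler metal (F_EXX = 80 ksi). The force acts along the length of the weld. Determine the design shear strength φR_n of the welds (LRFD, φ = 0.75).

Effective throat t_e = 0.707 × 0.75 = 0.5302 in.
Total length L = 31 in; A_we = 0.5302 × 31 = 16.44 in².
F_nw = 0.6 F_EXX = 0.6 × 80 = 48 ksi.
φR_n = 0.75 × 48 × 16.44 = 591.8 kip.

φR_n ≈ 592 kip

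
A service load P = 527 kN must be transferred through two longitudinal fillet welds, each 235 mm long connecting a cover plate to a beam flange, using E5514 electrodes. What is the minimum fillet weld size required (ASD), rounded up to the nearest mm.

E55XX → F_EXX = 550 MPa.
Total weld length L = 470 mm.
Required throat t_e = P × Ω / (0.6 F_EXX × L) = 527 × 2.0 / (0.6 × 550 × 470 × 10⁻³) = 6.796 mm.
Required leg w = t_e / 0.707 = 9.612 mm → use 10 mm.

w = 10 mm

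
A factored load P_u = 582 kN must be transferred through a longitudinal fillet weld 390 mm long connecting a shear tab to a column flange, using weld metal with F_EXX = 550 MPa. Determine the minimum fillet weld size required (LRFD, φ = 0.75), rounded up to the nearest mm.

Total weld length L = 390 mm.
Required throat t_e = P_u / (φ × 0.6 F_EXX × L) = 582 / (0.75 × 0.6 × 550 × 390 × 10⁻³) = 6.03 mm.
Required leg w = t_e / 0.707 = 8.528 mm → use 9 mm.

w = 9 mm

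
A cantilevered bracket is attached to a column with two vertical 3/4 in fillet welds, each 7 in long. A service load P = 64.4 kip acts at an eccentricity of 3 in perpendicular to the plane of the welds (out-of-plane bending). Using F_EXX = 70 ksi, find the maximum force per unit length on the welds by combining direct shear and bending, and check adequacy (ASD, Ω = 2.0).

L_w = 2 × 7 = 14 in; section modulus (unit throat) S = 2 × L²/6 = 16.33 in².
Direct shear f_v = P/L_w = 64.4/14 = 4.6 kip/in.
Moment M = P × e = 64.4 × 3 = 193.2 kip·in; bending f_b = M/S = 11.83 kip/in.
f_max = √(f_v² + f_b²) = √(4.6² + 11.83²) = 12.69 kip/in.
r_n/Ω = (1/2.0) × 0.6 × 70 × (0.707 × 0.75) = 11.14 kip/in → NOT adequate.

f_max ≈ 12.7 kip/in; NOT adequate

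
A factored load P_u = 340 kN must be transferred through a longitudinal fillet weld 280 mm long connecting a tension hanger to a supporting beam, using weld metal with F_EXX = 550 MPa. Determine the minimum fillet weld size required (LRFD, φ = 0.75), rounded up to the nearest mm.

Total weld length L = 280 mm.
Required throat t_e = P_u / (φ × 0.6 F_EXX × L) = 340 / (0.75 × 0.6 × 550 × 280 × 10⁻³) = 4.906 mm.
Required leg w = t_e / 0.707 = 6.939 mm → use 7 mm.

w = 7 mm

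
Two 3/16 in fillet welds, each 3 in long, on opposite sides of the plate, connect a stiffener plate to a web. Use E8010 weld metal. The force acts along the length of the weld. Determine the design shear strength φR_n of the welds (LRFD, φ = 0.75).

E80XX → F_EXX = 80 ksi.
Effective throat t_e = 0.707 × 0.1875 = 0.1326 in.
Total length L = 6 in; A_we = 0.1326 × 6 = 0.7954 in².
F_nw = 0.6 F_EXX = 0.6 × 80 = 48 ksi.
φR_n = 0.75 × 48 × 0.7954 = 28.63 kip.

φR_n ≈ 28.6 kip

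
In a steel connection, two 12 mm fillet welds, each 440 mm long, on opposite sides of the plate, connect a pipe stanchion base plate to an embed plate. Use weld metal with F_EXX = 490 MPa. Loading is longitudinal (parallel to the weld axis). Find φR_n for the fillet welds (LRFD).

Effective throat t_e = 0.707 × 12 = 8.484 mm.
Total length L = 880 mm; A_we = 8.484 × 880 = 7466 mm².
F_nw = 0.6 F_EXX = 0.6 × 490 = 294 MPa.
φR_n = 0.75 × 294 × 7466 × 10⁻³ = 1646 kN.

φR_n ≈ 1650 kN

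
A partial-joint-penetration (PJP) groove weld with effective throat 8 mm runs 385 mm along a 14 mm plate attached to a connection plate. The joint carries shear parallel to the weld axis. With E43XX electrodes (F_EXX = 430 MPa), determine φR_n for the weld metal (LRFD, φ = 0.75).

Effective throat (given) t_e = 8 mm.
A_we = 8 × 385 = 3080 mm².
F_nw = 0.6 F_EXX = 258 MPa.
φR_n = 0.75 × 258 × 3080 × 10⁻³ = 596 kN.

φR_n ≈ 596 kN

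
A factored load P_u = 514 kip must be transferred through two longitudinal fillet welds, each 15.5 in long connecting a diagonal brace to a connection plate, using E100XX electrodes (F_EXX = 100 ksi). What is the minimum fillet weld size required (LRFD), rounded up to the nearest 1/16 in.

Total weld length L = 31 in.
Required throat t_e = P_u / (φ × 0.6 F_EXX × L) = 514 / (0.75 × 0.6 × 100 × 31) = 0.3685 in.
Required leg w = t_e / 0.707 = 0.5212 in → use 9/16 in.

w = 9/16 in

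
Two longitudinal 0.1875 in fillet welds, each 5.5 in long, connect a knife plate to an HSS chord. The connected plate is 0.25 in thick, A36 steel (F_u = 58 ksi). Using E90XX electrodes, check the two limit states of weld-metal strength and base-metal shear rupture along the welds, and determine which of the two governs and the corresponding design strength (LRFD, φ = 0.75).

φR_n ≈ 59.1 kips (weld metal governs)

E90XX → F_EXX = 90 ksi.
t_e = 0.707 × 0.1875 = 0.1326 in; L = 11 in.
Weld metal: φR_n = 0.75 × 0.6 × 90 × 0.1326 × 11 = 59.06 kips.
Base metal (shear rupture): φR_n = 0.75 × 0.6 × 58 × 0.25 × 11 = 71.77 kips.
Governing: weld metal.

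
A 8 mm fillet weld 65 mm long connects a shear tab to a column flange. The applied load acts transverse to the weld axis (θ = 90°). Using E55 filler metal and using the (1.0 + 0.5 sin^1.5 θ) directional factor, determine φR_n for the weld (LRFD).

E55XX → F_EXX = 550 MPa.
t_e = 0.707 × 8 = 5.656 mm; A_we = 5.656 × 65 = 367.6 mm².
Directional factor: 1.0 + 0.5 sin^1.5(90°) = 1.5.
F_nw = 0.6 × 550 × 1.5 = 495 MPa.
φR_n = 0.75 × 495 × 367.6 × 10⁻³ = 136.5 kN.

φR_n ≈ 136 kN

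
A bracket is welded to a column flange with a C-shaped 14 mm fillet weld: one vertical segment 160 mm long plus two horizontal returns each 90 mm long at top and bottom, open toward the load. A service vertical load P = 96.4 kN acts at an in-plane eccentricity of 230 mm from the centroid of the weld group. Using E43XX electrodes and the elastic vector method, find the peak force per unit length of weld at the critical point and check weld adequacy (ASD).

E43XX → F_EXX = 430 MPa.
Total weld length L_w = 340 mm. Treat welds as unit-width lines.
Centroid: x̄ = 2×90×45 / 340 = 23.82 mm from the vertical weld.
Polar moment about centroid: J = I_x + I_y = [160³/12 + 2×90×80²] + [160×23.82² + 2(90³/12 + 90×21.18²)] = 1786000 mm³.
Direct shear f_v = P/L_w = 96.4×10³ / 340 = 283.5 N/mm (vertical).
Torsion M = P·e = 96.4×10³ × 230 = 22172000 N·mm.
Critical point at (x, y) = (66.18, 80) from centroid. f_tx = M·y/J = 992.9 N/mm; f_ty = M·x/J = 821.4 N/mm.
Resultant f_max = √[f_tx² + (f_v + f_ty)²] = √[992.9² + (283.5 + 821.4)²] = 1486 N/mm.
Capacity per unit length: r_n/Ω = (1/2.0) × 0.6 × 430 × (0.707 × 14) = 1277 N/mm.
1486 > 1277 → NOT adequate.

f_max ≈ 1490 N/mm; NOT adequate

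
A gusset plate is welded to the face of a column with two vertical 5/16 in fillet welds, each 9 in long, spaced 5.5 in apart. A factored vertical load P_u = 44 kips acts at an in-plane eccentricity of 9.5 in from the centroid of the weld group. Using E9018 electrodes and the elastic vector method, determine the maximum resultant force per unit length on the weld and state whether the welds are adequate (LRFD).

E90XX → F_EXX = 90 ksi.
Total weld length L_w = 18 in. Treat welds as unit-width lines.
Polar moment about centroid: J = 2[d³/12 + d(b/2)²] = 2[9³/12 + 9×2.75²] = 257.6 in³.
Direct shear f_v = P/L_w = 44 / 18 = 2.444 kip/in (vertical).
Torsion M = P·e = 44 × 9.5 = 418 kip·in.
Critical point at (x, y) = (2.75, 4.5) from centroid. f_tx = M·y/J = 7.301 kip/in; f_ty = M·x/J = 4.462 kip/in.
Resultant f_max = √[f_tx² + (f_v + f_ty)²] = √[7.301² + (2.444 + 4.462)²] = 10.05 kip/in.
Capacity per unit length: φr_n = 0.75 × 0.6 × 90 × (0.707 × 0.3125) = 8.948 kip/in.
10.05 > 8.948 → NOT adequate.

f_max ≈ 10.1 kip/in; NOT adequate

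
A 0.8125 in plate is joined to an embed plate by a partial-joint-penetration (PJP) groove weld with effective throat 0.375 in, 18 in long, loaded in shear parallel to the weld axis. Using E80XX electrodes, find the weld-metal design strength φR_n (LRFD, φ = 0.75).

E80XX → F_EXX = 80 ksi.
Effective throat (given) t_e = 0.375 in.
A_we = 0.375 × 18 = 6.75 in².
F_nw = 0.6 F_EXX = 48 ksi.
φR_n = 0.75 × 48 × 6.75 = 243 kip.

φR_n ≈ 243 kip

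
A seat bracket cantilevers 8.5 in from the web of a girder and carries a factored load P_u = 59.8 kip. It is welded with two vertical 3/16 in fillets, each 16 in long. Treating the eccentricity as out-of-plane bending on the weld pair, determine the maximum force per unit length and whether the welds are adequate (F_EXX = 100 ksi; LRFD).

L_w = 2 × 16 = 32 in; section modulus (unit throat) S = 2 × L²/6 = 85.33 in².
Direct shear f_v = P/L_w = 59.8/32 = 1.869 kip/in.
Moment M = P × e = 59.8 × 8.5 = 508.3 kip·in; bending f_b = M/S = 5.957 kip/in.
f_max = √(f_v² + f_b²) = √(1.869² + 5.957²) = 6.243 kip/in.
φr_n = 0.75 × 0.6 × 100 × (0.707 × 0.1875) = 5.965 kip/in → NOT adequate.

f_max ≈ 6.24 kip/in; NOT adequate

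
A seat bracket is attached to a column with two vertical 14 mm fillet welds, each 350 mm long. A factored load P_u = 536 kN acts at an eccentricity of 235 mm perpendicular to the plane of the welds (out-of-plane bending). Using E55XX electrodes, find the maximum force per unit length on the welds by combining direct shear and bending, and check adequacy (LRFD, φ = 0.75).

E55XX → F_EXX = 550 MPa.
L_w = 2 × 350 = 700 mm; section modulus (unit throat) S = 2 × L²/6 = 40830 mm².
Direct shear f_v = P/L_w = 536×10³/700 = 765.7 N/mm.
Moment M = P × e = 536×10³ × 235 = 125960000 N·mm; bending f_b = M/S = 3085 N/mm.
f_max = √(f_v² + f_b²) = √(765.7² + 3085²) = 3178 N/mm.
φr_n = 0.75 × 0.6 × 550 × (0.707 × 14) = 2450 N/mm → NOT adequate.

f_max ≈ 3180 N/mm; NOT adequate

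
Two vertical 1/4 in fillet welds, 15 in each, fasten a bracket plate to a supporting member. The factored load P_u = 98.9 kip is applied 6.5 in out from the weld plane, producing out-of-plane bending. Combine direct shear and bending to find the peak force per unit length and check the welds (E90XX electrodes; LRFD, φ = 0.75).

f_max ≈ 9.18 kip/in; NOT adequate

E90XX → F_EXX = 90 ksi.
L_w = 2 × 15 = 30 in; section modulus (unit throat) S = 2 × L²/6 = 75 in².
Direct shear f_v = P/L_w = 98.9/30 = 3.297 kip/in.
Moment M = P × e = 98.9 × 6.5 = 642.85 kip·in; bending f_b = M/S = 8.571 kip/in.
f_max = √(f_v² + f_b²) = √(3.297² + 8.571²) = 9.183 kip/in.
φr_n = 0.75 × 0.6 × 90 × (0.707 × 0.25) = 7.158 kip/in → NOT adequate.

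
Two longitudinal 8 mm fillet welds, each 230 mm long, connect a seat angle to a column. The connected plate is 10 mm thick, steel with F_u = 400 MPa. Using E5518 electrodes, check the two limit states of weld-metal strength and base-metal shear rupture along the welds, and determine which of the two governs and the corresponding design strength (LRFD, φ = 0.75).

φR_n ≈ 644 kN (weld metal governs)

E55XX → F_EXX = 550 MPa.
t_e = 0.707 × 8 = 5.656 mm; L = 460 mm.
Weld metal: φR_n = 0.75 × 0.6 × 550 × 5.656 × 460 × 10⁻³ = 643.9 kN.
Base metal (shear rupture): φR_n = 0.75 × 0.6 × 400 × 10 × 460 × 10⁻³ = 828 kN.
Governing: weld metal.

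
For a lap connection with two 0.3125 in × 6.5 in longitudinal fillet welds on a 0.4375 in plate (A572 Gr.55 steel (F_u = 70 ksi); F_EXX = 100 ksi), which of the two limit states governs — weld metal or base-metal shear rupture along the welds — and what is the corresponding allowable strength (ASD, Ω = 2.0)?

t_e = 0.707 × 0.3125 = 0.2209 in; L = 13 in.
Weld metal: R_n/Ω = (1/2.0) × 0.6 × 100 × 0.2209 × 13 = 86.17 kip.
Base metal (shear rupture): R_n/Ω = (1/2.0) × 0.6 × 70 × 0.4375 × 13 = 119.4 kip.
Governing: weld metal.

R_n/Ω ≈ 86.2 kip (weld metal governs)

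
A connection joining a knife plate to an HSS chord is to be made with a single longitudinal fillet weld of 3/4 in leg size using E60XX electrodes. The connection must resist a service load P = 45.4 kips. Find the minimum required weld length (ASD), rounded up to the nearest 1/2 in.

L = 5 in

E60XX → F_EXX = 60 ksi.
Throat t_e = 0.707 × 0.75 = 0.5302 in.
r_n/Ω = (0.6 × 60 × 0.5302) / 2.0 = 9.544 kip/in.
L_req = P / (r_n/Ω) = 45.4 / 9.544 = 4.757 in total.
Round up → use L = 5 in.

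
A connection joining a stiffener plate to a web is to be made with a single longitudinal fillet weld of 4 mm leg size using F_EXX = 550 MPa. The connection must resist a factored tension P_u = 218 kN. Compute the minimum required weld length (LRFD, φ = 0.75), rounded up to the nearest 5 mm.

L = 315 mm

Throat t_e = 0.707 × 4 = 2.828 mm.
φr_n = 0.75 × 0.6 × 550 × 2.828 × 10⁻³ = 0.6999 kN/mm.
L_req = P_u / φr_n = 218 / 0.6999 = 311.5 mm total.
Round up → use L = 315 mm.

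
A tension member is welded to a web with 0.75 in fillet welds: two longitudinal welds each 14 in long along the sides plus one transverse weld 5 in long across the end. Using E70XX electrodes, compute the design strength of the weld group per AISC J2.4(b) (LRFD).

E70XX → F_EXX = 70 ksi.
t_e = 0.707 × 0.75 = 0.5302 in.
R_nwl = 0.6 × 70 × 0.5302 × 28 = 623.6 kips (longitudinal, 2 welds).
R_nwt = 0.6 × 70 × 0.5302 × 5 = 111.4 kips (transverse, base value).
(i) R_nwl + R_nwt = 734.9 kips; (ii) 0.85 R_nwl + 1.5 R_nwt = 697.1 kips.
R_n = max = 734.9 kips [governs: (i)]; φR_n = 551.2 kips.

φR_n ≈ 551 kips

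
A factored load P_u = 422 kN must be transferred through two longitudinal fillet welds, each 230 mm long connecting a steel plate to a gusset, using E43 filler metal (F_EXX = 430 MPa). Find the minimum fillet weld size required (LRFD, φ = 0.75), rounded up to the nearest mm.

w = 7 mm

Total weld length L = 460 mm.
Required throat t_e = P_u / (φ × 0.6 F_EXX × L) = 422 / (0.75 × 0.6 × 430 × 460 × 10⁻³) = 4.741 mm.
Required leg w = t_e / 0.707 = 6.706 mm → use 7 mm.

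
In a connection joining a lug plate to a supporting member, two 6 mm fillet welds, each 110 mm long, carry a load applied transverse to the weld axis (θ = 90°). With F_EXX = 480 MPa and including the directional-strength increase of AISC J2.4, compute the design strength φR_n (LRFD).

t_e = 0.707 × 6 = 4.242 mm; A_we = 4.242 × 220 = 933.2 mm².
Directional factor: 1.0 + 0.5 sin^1.5(90°) = 1.5.
F_nw = 0.6 × 480 × 1.5 = 432 MPa.
φR_n = 0.75 × 432 × 933.2 × 10⁻³ = 302.4 kN.

φR_n ≈ 302 kN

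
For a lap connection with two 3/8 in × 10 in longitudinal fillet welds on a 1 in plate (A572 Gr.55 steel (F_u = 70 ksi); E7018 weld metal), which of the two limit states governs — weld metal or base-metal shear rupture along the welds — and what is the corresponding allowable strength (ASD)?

E70XX → F_EXX = 70 ksi.
t_e = 0.707 × 0.375 = 0.2651 in; L = 20 in.
Weld metal: R_n/Ω = (1/2.0) × 0.6 × 70 × 0.2651 × 20 = 111.4 kip.
Base metal (shear rupture): R_n/Ω = (1/2.0) × 0.6 × 70 × 1 × 20 = 420 kip.
Governing: weld metal.

R_n/Ω ≈ 111 kip (weld metal governs)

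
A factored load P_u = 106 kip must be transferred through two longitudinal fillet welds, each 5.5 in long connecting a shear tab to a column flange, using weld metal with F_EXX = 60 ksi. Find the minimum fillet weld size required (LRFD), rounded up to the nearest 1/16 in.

Total weld length L = 11 in.
Required throat t_e = P_u / (φ × 0.6 F_EXX × L) = 106 / (0.75 × 0.6 × 60 × 11) = 0.3569 in.
Required leg w = t_e / 0.707 = 0.5048 in → use 9/16 in.

w = 9/16 in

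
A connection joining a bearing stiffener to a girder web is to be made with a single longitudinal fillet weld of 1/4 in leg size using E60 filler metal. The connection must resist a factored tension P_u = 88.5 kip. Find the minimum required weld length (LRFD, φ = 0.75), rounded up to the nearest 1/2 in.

E60XX → F_EXX = 60 ksi.
Throat t_e = 0.707 × 0.25 = 0.1767 in.
φr_n = 0.75 × 0.6 × 60 × 0.1767 = 4.772 kip/in.
L_req = P_u / φr_n = 88.5 / 4.772 = 18.54 in total.
Round up → use L = 19 in.

L = 19 in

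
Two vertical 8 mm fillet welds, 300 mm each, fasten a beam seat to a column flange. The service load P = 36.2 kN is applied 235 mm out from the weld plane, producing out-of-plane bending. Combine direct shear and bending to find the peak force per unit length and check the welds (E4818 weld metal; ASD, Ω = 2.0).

f_max ≈ 290 N/mm; adequate

E48XX → F_EXX = 480 MPa.
L_w = 2 × 300 = 600 mm; section modulus (unit throat) S = 2 × L²/6 = 30000 mm².
Direct shear f_v = P/L_w = 36.2×10³/600 = 60.33 N/mm.
Moment M = P × e = 36.2×10³ × 235 = 8507000 N·mm; bending f_b = M/S = 283.6 N/mm.
f_max = √(f_v² + f_b²) = √(60.33² + 283.6²) = 289.9 N/mm.
r_n/Ω = (1/2.0) × 0.6 × 480 × (0.707 × 8) = 814.5 N/mm → adequate.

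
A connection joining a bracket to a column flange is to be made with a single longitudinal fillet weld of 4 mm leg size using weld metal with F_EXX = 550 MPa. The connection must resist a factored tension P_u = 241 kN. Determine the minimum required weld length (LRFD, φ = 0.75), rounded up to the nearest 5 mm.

L = 345 mm

Throat t_e = 0.707 × 4 = 2.828 mm.
φr_n = 0.75 × 0.6 × 550 × 2.828 × 10⁻³ = 0.6999 kN/mm.
L_req = P_u / φr_n = 241 / 0.6999 = 344.3 mm total.
Round up → use L = 345 mm.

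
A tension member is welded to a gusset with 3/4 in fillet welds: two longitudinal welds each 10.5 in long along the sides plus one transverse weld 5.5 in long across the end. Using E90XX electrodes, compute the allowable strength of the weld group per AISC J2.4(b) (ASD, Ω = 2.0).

R_n/Ω ≈ 379 kip

E90XX → F_EXX = 90 ksi.
t_e = 0.707 × 0.75 = 0.5302 in.
R_nwl = 0.6 × 90 × 0.5302 × 21 = 601.3 kip (longitudinal, 2 welds).
R_nwt = 0.6 × 90 × 0.5302 × 5.5 = 157.5 kip (transverse, base value).
(i) R_nwl + R_nwt = 758.8 kip; (ii) 0.85 R_nwl + 1.5 R_nwt = 747.3 kip.
R_n = max = 758.8 kip [governs: (i)]; R_n/Ω = 379.4 kip.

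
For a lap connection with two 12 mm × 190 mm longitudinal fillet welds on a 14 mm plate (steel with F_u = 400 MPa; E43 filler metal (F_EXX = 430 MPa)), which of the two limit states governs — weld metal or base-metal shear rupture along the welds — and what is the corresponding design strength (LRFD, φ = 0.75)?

φR_n ≈ 624 kN (weld metal governs)

t_e = 0.707 × 12 = 8.484 mm; L = 380 mm.
Weld metal: φR_n = 0.75 × 0.6 × 430 × 8.484 × 380 × 10⁻³ = 623.8 kN.
Base metal (shear rupture): φR_n = 0.75 × 0.6 × 400 × 14 × 380 × 10⁻³ = 957.6 kN.
Governing: weld metal.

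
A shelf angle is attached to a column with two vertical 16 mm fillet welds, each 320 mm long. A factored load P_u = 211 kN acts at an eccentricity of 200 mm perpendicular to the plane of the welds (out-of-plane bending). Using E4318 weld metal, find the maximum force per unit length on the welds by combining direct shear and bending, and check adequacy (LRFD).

f_max ≈ 1280 N/mm; adequate

E43XX → F_EXX = 430 MPa.
L_w = 2 × 320 = 640 mm; section modulus (unit throat) S = 2 × L²/6 = 34130 mm².
Direct shear f_v = P/L_w = 211×10³/640 = 329.7 N/mm.
Moment M = P × e = 211×10³ × 200 = 42200000 N·mm; bending f_b = M/S = 1236 N/mm.
f_max = √(f_v² + f_b²) = √(329.7² + 1236²) = 1280 N/mm.
φr_n = 0.75 × 0.6 × 430 × (0.707 × 16) = 2189 N/mm → adequate.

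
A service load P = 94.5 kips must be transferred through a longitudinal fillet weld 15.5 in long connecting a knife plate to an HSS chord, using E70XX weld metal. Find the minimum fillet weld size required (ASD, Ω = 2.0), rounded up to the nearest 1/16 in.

E70XX → F_EXX = 70 ksi.
Total weld length L = 15.5 in.
Required throat t_e = P × Ω / (0.6 F_EXX × L) = 94.5 × 2.0 / (0.6 × 70 × 15.5) = 0.2903 in.
Required leg w = t_e / 0.707 = 0.4106 in → use 7/16 in.

w = 7/16 in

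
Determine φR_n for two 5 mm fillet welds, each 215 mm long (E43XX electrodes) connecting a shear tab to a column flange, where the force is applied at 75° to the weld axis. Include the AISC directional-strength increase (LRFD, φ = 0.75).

φR_n ≈ 434 kN

E43XX → F_EXX = 430 MPa.
t_e = 0.707 × 5 = 3.535 mm; A_we = 3.535 × 430 = 1520 mm².
Directional factor: 1.0 + 0.5 sin^1.5(75°) = 1.475.
F_nw = 0.6 × 430 × 1.475 = 380.5 MPa.
φR_n = 0.75 × 380.5 × 1520 × 10⁻³ = 433.7 kN.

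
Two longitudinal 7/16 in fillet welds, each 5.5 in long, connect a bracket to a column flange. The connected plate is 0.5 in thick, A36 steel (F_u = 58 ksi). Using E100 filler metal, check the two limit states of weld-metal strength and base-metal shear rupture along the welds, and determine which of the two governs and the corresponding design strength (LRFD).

φR_n ≈ 144 kips (base-metal shear rupture governs)

E100XX → F_EXX = 100 ksi.
t_e = 0.707 × 0.4375 = 0.3093 in; L = 11 in.
Weld metal: φR_n = 0.75 × 0.6 × 100 × 0.3093 × 11 = 153.1 kips.
Base metal (shear rupture): φR_n = 0.75 × 0.6 × 58 × 0.5 × 11 = 143.5 kips.
Governing: base-metal shear rupture.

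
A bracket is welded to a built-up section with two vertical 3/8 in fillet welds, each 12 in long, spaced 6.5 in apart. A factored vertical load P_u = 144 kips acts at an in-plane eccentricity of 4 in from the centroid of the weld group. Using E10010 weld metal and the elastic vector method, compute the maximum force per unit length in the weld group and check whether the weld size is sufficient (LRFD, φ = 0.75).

E100XX → F_EXX = 100 ksi.
Total weld length L_w = 24 in. Treat welds as unit-width lines.
Polar moment about centroid: J = 2[d³/12 + d(b/2)²] = 2[12³/12 + 12×3.25²] = 541.5 in³.
Direct shear f_v = P/L_w = 144 / 24 = 6 kip/in (vertical).
Torsion M = P·e = 144 × 4 = 576 kip·in.
Critical point at (x, y) = (3.25, 6) from centroid. f_tx = M·y/J = 6.382 kip/in; f_ty = M·x/J = 3.457 kip/in.
Resultant f_max = √[f_tx² + (f_v + f_ty)²] = √[6.382² + (6 + 3.457)²] = 11.41 kip/in.
Capacity per unit length: φr_n = 0.75 × 0.6 × 100 × (0.707 × 0.375) = 11.93 kip/in.
11.41 ≤ 11.93 → adequate.

f_max ≈ 11.4 kip/in; adequate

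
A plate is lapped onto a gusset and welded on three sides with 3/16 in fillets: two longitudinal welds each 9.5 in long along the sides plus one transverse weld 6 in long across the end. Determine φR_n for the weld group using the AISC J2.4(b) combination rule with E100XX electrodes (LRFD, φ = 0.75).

E100XX → F_EXX = 100 ksi.
t_e = 0.707 × 0.1875 = 0.1326 in.
R_nwl = 0.6 × 100 × 0.1326 × 19 = 151.1 kip (longitudinal, 2 welds).
R_nwt = 0.6 × 100 × 0.1326 × 6 = 47.72 kip (transverse, base value).
(i) R_nwl + R_nwt = 198.8 kip; (ii) 0.85 R_nwl + 1.5 R_nwt = 200 kip.
R_n = max = 200 kip [governs: (ii)]; φR_n = 150 kip.

φR_n ≈ 150 kip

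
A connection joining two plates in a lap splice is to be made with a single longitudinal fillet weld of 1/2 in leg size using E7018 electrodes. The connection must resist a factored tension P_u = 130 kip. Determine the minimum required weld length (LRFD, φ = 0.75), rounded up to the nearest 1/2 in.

E70XX → F_EXX = 70 ksi.
Throat t_e = 0.707 × 0.5 = 0.3535 in.
φr_n = 0.75 × 0.6 × 70 × 0.3535 = 11.14 kip/in.
L_req = P_u / φr_n = 130 / 11.14 = 11.67 in total.
Round up → use L = 12 in.

L = 12 in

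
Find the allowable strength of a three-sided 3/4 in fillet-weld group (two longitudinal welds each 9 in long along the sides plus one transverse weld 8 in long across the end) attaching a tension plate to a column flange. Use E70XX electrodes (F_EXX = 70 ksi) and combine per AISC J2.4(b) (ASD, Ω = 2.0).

t_e = 0.707 × 0.75 = 0.5302 in.
R_nwl = 0.6 × 70 × 0.5302 × 18 = 400.9 kips (longitudinal, 2 welds).
R_nwt = 0.6 × 70 × 0.5302 × 8 = 178.2 kips (transverse, base value).
(i) R_nwl + R_nwt = 579 kips; (ii) 0.85 R_nwl + 1.5 R_nwt = 608 kips.
R_n = max = 608 kips [governs: (ii)]; R_n/Ω = 304 kips.

R_n/Ω ≈ 304 kips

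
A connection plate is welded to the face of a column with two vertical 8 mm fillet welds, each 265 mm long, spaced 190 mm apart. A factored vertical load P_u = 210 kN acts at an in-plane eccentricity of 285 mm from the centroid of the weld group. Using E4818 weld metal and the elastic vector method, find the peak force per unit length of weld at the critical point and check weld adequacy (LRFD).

f_max ≈ 1500 N/mm; NOT adequate

E48XX → F_EXX = 480 MPa.
Total weld length L_w = 530 mm. Treat welds as unit-width lines.
Polar moment about centroid: J = 2[d³/12 + d(b/2)²] = 2[265³/12 + 265×95²] = 7885000 mm³.
Direct shear f_v = P/L_w = 210×10³ / 530 = 396.2 N/mm (vertical).
Torsion M = P·e = 210×10³ × 285 = 59850000 N·mm.
Critical point at (x, y) = (95, 132.5) from centroid. f_tx = M·y/J = 1006 N/mm; f_ty = M·x/J = 721.1 N/mm.
Resultant f_max = √[f_tx² + (f_v + f_ty)²] = √[1006² + (396.2 + 721.1)²] = 1503 N/mm.
Capacity per unit length: φr_n = 0.75 × 0.6 × 480 × (0.707 × 8) = 1222 N/mm.
1503 > 1222 → NOT adequate.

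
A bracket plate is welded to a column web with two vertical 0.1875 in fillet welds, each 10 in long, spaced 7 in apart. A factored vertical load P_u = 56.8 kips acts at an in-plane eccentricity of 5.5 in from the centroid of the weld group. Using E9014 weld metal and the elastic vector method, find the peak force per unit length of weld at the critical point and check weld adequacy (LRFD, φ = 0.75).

E90XX → F_EXX = 90 ksi.
Total weld length L_w = 20 in. Treat welds as unit-width lines.
Polar moment about centroid: J = 2[d³/12 + d(b/2)²] = 2[10³/12 + 10×3.5²] = 411.7 in³.
Direct shear f_v = P/L_w = 56.8 / 20 = 2.84 kip/in (vertical).
Torsion M = P·e = 56.8 × 5.5 = 312.4 kip·in.
Critical point at (x, y) = (3.5, 5) from centroid. f_tx = M·y/J = 3.794 kip/in; f_ty = M·x/J = 2.656 kip/in.
Resultant f_max = √[f_tx² + (f_v + f_ty)²] = √[3.794² + (2.84 + 2.656)²] = 6.679 kip/in.
Capacity per unit length: φr_n = 0.75 × 0.6 × 90 × (0.707 × 0.1875) = 5.369 kip/in.
6.679 > 5.369 → NOT adequate.

f_max ≈ 6.68 kip/in; NOT adequate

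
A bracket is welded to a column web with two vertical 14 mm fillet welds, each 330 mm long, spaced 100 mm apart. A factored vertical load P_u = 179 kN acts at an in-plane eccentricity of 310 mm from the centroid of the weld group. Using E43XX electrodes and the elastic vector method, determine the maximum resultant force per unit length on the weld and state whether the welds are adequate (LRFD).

f_max ≈ 1360 N/mm; adequate

E43XX → F_EXX = 430 MPa.
Total weld length L_w = 660 mm. Treat welds as unit-width lines.
Polar moment about centroid: J = 2[d³/12 + d(b/2)²] = 2[330³/12 + 330×50²] = 7640000 mm³.
Direct shear f_v = P/L_w = 179×10³ / 660 = 271.2 N/mm (vertical).
Torsion M = P·e = 179×10³ × 310 = 55490000 N·mm.
Critical point at (x, y) = (50, 165) from centroid. f_tx = M·y/J = 1198 N/mm; f_ty = M·x/J = 363.2 N/mm.
Resultant f_max = √[f_tx² + (f_v + f_ty)²] = √[1198² + (271.2 + 363.2)²] = 1356 N/mm.
Capacity per unit length: φr_n = 0.75 × 0.6 × 430 × (0.707 × 14) = 1915 N/mm.
1356 ≤ 1915 → adequate.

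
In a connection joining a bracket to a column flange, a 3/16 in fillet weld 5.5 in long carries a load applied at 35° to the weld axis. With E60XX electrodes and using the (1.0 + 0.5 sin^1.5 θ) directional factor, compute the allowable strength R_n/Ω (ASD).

R_n/Ω ≈ 16 kip

E60XX → F_EXX = 60 ksi.
t_e = 0.707 × 0.1875 = 0.1326 in; A_we = 0.1326 × 5.5 = 0.7291 in².
Directional factor: 1.0 + 0.5 sin^1.5(35°) = 1.217.
F_nw = 0.6 × 60 × 1.217 = 43.82 ksi.
R_n/Ω = (43.82 × 0.7291) / 2.0 = 15.97 kip.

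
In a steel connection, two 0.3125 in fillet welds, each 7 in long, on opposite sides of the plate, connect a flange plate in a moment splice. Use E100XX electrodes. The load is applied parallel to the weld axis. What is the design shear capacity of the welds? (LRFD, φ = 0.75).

φR_n ≈ 139 kip

E100XX → F_EXX = 100 ksi.
Effective throat t_e = 0.707 × 0.3125 = 0.2209 in.
Total length L = 14 in; A_we = 0.2209 × 14 = 3.093 in².
F_nw = 0.6 F_EXX = 0.6 × 100 = 60 ksi.
φR_n = 0.75 × 60 × 3.093 = 139.2 kip.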